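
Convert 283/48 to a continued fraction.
[5; 1, 8, 1, 1, 2]

Euclidean algorithm steps:
283 = 5 × 48 + 43
48 = 1 × 43 + 5
43 = 8 × 5 + 3
5 = 1 × 3 + 2
3 = 1 × 2 + 1
2 = 2 × 1 + 0
Continued fraction: [5; 1, 8, 1, 1, 2]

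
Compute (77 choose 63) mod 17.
0

Using Lucas' theorem:
Write n=77 and k=63 in base 17:
n in base 17: [4, 9]
k in base 17: [3, 12]
C(77,63) mod 17 = ∏ C(n_i, k_i) mod 17
Digit binomials (mod 17): C(4,3) = 4; C(9,12) = 0 (k_i > n_i)
Product: 4 × 0 = 0 ≡ 0 (mod 17)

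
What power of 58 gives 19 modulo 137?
22

Baby-step giant-step with step n = ⌈√137⌉ = 12.
Baby steps 58^j mod 137 (j:value) for j=0..11: 0:1, 1:58, 2:76, 3:24, 4:22, 5:43, 6:28, 7:117, 8:73, 9:124, 10:68, 11:108.
Giant-step multiplier: 58^(-12) ≡ 58^(136-12) = 58^124 ≡ 18 (mod 137).
Giant steps γ_i = 19·18^i mod 137: γ_0=19, γ_1=68 (in table at j=10).
x = i·n + j = 1·12 + 10 = 22.
Check: 58^22 ≡ 19 (mod 137).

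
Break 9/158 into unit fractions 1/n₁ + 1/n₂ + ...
1/18 + 1/711

Greedy algorithm:
9/158: ceiling(158/9) = 18, use 1/18
1/711: ceiling(711/1) = 711, use 1/711
Result: 9/158 = 1/18 + 1/711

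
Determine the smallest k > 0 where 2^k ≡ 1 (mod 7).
3

7 is prime, so ord(2) divides φ(7) = 6.
Divisors of 6: 1, 2, 3, 6.
Repeated squaring: 2^1 ≡ 2, 2^2 ≡ 4, 2^4 ≡ 2 (mod 7).
Test 2^d mod 7 for each divisor d in increasing order:
2^1 ≡ 2
2^2 ≡ 4
2^3 = 2^2·2^1 ≡ 1  ← first divisor giving 1
The order is 3.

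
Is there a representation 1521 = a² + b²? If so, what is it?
0² + 39² (a=0, b=39)

Factorization: 1521 = 3^2 × 13^2
By Fermat: n is sum of two squares iff every prime p ≡ 3 (mod 4) appears to even power.
All primes ≡ 3 (mod 4) appear to even power.
Search a = 0, 1, 2, … for 1521 - a² a perfect square: first hit at a = 0: 1521 - 0 = 1521 = 39².
1521 = 0² + 39² = 0 + 1521 ✓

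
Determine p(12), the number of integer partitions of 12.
77

p(n) counts ways to write n as a sum of positive integers (order ignored).
Euler's pentagonal recurrence: p(k) = p(k-1) + p(k-2) - p(k-5) - p(k-7) + p(k-12) + p(k-15) - ... (offsets j(3j∓1)/2, signs ++--, p(0)=1, p(<0)=0).
DP table for k = 0..11: p(0)=1, p(1)=1, p(2)=2, p(3)=3, p(4)=5, p(5)=7, p(6)=11, p(7)=15, p(8)=22, p(9)=30, p(10)=42, p(11)=56.
Final step: p(12) = p(11) + p(10) - p(7) - p(5) + p(0)
= 56 + 42 - 15 - 7 + 1
= 77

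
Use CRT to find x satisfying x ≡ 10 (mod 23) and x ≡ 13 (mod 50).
263

Using Chinese Remainder Theorem:
M = 23 × 50 = 1150
M1 = 50, M2 = 23
y1 = 50^(-1) mod 23 = 6
y2 = 23^(-1) mod 50 = 37
x = (10×50×6 + 13×23×37) mod 1150 = 263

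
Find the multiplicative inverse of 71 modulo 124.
7

gcd(71, 124) = 1, so the inverse exists.
Extended Euclidean algorithm on (124, 71):
124 = 1 × 71 + 53  ⟹  53 = (1)·124 + (-1)·71
71 = 1 × 53 + 18  ⟹  18 = (-1)·124 + (2)·71
53 = 2 × 18 + 17  ⟹  17 = (3)·124 + (-5)·71
18 = 1 × 17 + 1  ⟹  1 = (-4)·124 + (7)·71
So (7)·71 ≡ 1 (mod 124), i.e. 71^(-1) ≡ 7 (mod 124).
Check: 71 × 7 = 497 ≡ 1 (mod 124)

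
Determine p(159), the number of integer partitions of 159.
97662728555

p(n) counts ways to write n as a sum of positive integers (order ignored).
Euler's pentagonal recurrence: p(k) = p(k-1) + p(k-2) - p(k-5) - p(k-7) + p(k-12) + p(k-15) - ... (offsets j(3j∓1)/2, signs ++--, p(0)=1, p(<0)=0).
DP table for k = 0..158: p(0)=1, p(1)=1, p(2)=2, p(3)=3, p(4)=5, p(5)=7, p(6)=11, p(7)=15, p(8)=22, p(9)=30, p(10)=42, p(11)=56, p(12)=77, p(13)=101, p(14)=135, p(15)=176, p(16)=231, p(17)=297, p(18)=385, p(19)=490, p(20)=627, p(21)=792, p(22)=1002, p(23)=1255, p(24)=1575, p(25)=1958, p(26)=2436, p(27)=3010, p(28)=3718, p(29)=4565, p(30)=5604, p(31)=6842, p(32)=8349, p(33)=10143, p(34)=12310, p(35)=14883, p(36)=17977, p(37)=21637, p(38)=26015, p(39)=31185, p(40)=37338, p(41)=44583, p(42)=53174, p(43)=63261, p(44)=75175, p(45)=89134, p(46)=105558, p(47)=124754, p(48)=147273, p(49)=173525, p(50)=204226, p(51)=239943, p(52)=281589, p(53)=329931, p(54)=386155, p(55)=451276, p(56)=526823, p(57)=614154, p(58)=715220, p(59)=831820, p(60)=966467, p(61)=1121505, p(62)=1300156, p(63)=1505499, p(64)=1741630, p(65)=2012558, p(66)=2323520, p(67)=2679689, p(68)=3087735, p(69)=3554345, p(70)=4087968, p(71)=4697205, p(72)=5392783, p(73)=6185689, p(74)=7089500, p(75)=8118264, p(76)=9289091, p(77)=10619863, p(78)=12132164, p(79)=13848650, p(80)=15796476, p(81)=18004327, p(82)=20506255, p(83)=23338469, p(84)=26543660, p(85)=30167357, p(86)=34262962, p(87)=38887673, p(88)=44108109, p(89)=49995925, p(90)=56634173, p(91)=64112359, p(92)=72533807, p(93)=82010177, p(94)=92669720, p(95)=104651419, p(96)=118114304, p(97)=133230930, p(98)=150198136, p(99)=169229875, p(100)=190569292, p(101)=214481126, p(102)=241265379, p(103)=271248950, p(104)=304801365, p(105)=342325709, p(106)=384276336, p(107)=431149389, p(108)=483502844, p(109)=541946240, p(110)=607163746, p(111)=679903203, p(112)=761002156, p(113)=851376628, p(114)=952050665, p(115)=1064144451, p(116)=1188908248, p(117)=1327710076, p(118)=1482074143, p(119)=1653668665, p(120)=1844349560, p(121)=2056148051, p(122)=2291320912, p(123)=2552338241, p(124)=2841940500, p(125)=3163127352, p(126)=3519222692, p(127)=3913864295, p(128)=4351078600, p(129)=4835271870, p(130)=5371315400, p(131)=5964539504, p(132)=6620830889, p(133)=7346629512, p(134)=8149040695, p(135)=9035836076, p(136)=10015581680, p(137)=11097645016, p(138)=12292341831, p(139)=13610949895, p(140)=15065878135, p(141)=16670689208, p(142)=18440293320, p(143)=20390982757, p(144)=22540654445, p(145)=24908858009, p(146)=27517052599, p(147)=30388671978, p(148)=33549419497, p(149)=37027355200, p(150)=40853235313, p(151)=45060624582, p(152)=49686288421, p(153)=54770336324, p(154)=60356673280, p(155)=66493182097, p(156)=73232243759, p(157)=80630964769, p(158)=88751778802.
Final step: p(159) = p(158) + p(157) - p(154) - p(152) + p(147) + p(144) - p(137) - p(133) + p(124) + p(119) - p(108) - p(102) + p(89) + p(82) - p(67) - p(59) + p(42) + p(33) - p(14) - p(4)
= 88751778802 + 80630964769 - 60356673280 - 49686288421 + 30388671978 + 22540654445 - 11097645016 - 7346629512 + 2841940500 + 1653668665 - 483502844 - 241265379 + 49995925 + 20506255 - 2679689 - 831820 + 53174 + 10143 - 135 - 5
= 97662728555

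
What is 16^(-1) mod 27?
22

gcd(16, 27) = 1, so the inverse exists.
Extended Euclidean algorithm on (27, 16):
27 = 1 × 16 + 11  ⟹  11 = (1)·27 + (-1)·16
16 = 1 × 11 + 5  ⟹  5 = (-1)·27 + (2)·16
11 = 2 × 5 + 1  ⟹  1 = (3)·27 + (-5)·16
So (-5)·16 ≡ 1 (mod 27), i.e. 16^(-1) ≡ -5 ≡ 22 (mod 27).
Check: 16 × 22 = 352 ≡ 1 (mod 27)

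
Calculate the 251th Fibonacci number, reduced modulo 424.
377

Matrix identity: Q^n = [[F_(n+1), F_n], [F_n, F_(n-1)]] with Q = [[1,1],[1,0]].
n = 251 = 11111011₂. Square-and-multiply, entries mod 424:
Q^1 = [[1,1],[1,0]]
Q^3 = (Q^1)²·Q = [[3,2],[2,1]]
Q^7 = (Q^3)²·Q = [[21,13],[13,8]]
Q^15 = (Q^7)²·Q = [[139,186],[186,377]]
Q^31 = (Q^15)²·Q = [[221,69],[69,152]]
Q^62 = (Q^31)² = [[178,297],[297,305]]
Q^125 = (Q^62)²·Q = [[40,325],[325,139]]
Q^251 = (Q^125)²·Q = [[40,377],[377,87]]
F_251 mod 424 = Q^251[0][1] = 377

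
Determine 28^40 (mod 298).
198

Repeated squaring. Binary of 40 = 101000.
28^1 ≡ 28 (mod 298); 28^2 ≡ 188 (mod 298); 28^4 ≡ 180 (mod 298); 28^8 ≡ 216 (mod 298); 28^16 ≡ 168 (mod 298); 28^32 ≡ 212 (mod 298)
28^40 = 28^8 × 28^32 ≡ 198 (mod 298)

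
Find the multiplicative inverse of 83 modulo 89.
74

gcd(83, 89) = 1, so the inverse exists.
Extended Euclidean algorithm on (89, 83):
89 = 1 × 83 + 6  ⟹  6 = (1)·89 + (-1)·83
83 = 13 × 6 + 5  ⟹  5 = (-13)·89 + (14)·83
6 = 1 × 5 + 1  ⟹  1 = (14)·89 + (-15)·83
So (-15)·83 ≡ 1 (mod 89), i.e. 83^(-1) ≡ -15 ≡ 74 (mod 89).
Check: 83 × 74 = 6142 ≡ 1 (mod 89)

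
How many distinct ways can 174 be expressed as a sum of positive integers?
397125074750

p(n) counts ways to write n as a sum of positive integers (order ignored).
Euler's pentagonal recurrence: p(k) = p(k-1) + p(k-2) - p(k-5) - p(k-7) + p(k-12) + p(k-15) - ... (offsets j(3j∓1)/2, signs ++--, p(0)=1, p(<0)=0).
DP table for k = 0..173: p(0)=1, p(1)=1, p(2)=2, p(3)=3, p(4)=5, p(5)=7, p(6)=11, p(7)=15, p(8)=22, p(9)=30, p(10)=42, p(11)=56, p(12)=77, p(13)=101, p(14)=135, p(15)=176, p(16)=231, p(17)=297, p(18)=385, p(19)=490, p(20)=627, p(21)=792, p(22)=1002, p(23)=1255, p(24)=1575, p(25)=1958, p(26)=2436, p(27)=3010, p(28)=3718, p(29)=4565, p(30)=5604, p(31)=6842, p(32)=8349, p(33)=10143, p(34)=12310, p(35)=14883, p(36)=17977, p(37)=21637, p(38)=26015, p(39)=31185, p(40)=37338, p(41)=44583, p(42)=53174, p(43)=63261, p(44)=75175, p(45)=89134, p(46)=105558, p(47)=124754, p(48)=147273, p(49)=173525, p(50)=204226, p(51)=239943, p(52)=281589, p(53)=329931, p(54)=386155, p(55)=451276, p(56)=526823, p(57)=614154, p(58)=715220, p(59)=831820, p(60)=966467, p(61)=1121505, p(62)=1300156, p(63)=1505499, p(64)=1741630, p(65)=2012558, p(66)=2323520, p(67)=2679689, p(68)=3087735, p(69)=3554345, p(70)=4087968, p(71)=4697205, p(72)=5392783, p(73)=6185689, p(74)=7089500, p(75)=8118264, p(76)=9289091, p(77)=10619863, p(78)=12132164, p(79)=13848650, p(80)=15796476, p(81)=18004327, p(82)=20506255, p(83)=23338469, p(84)=26543660, p(85)=30167357, p(86)=34262962, p(87)=38887673, p(88)=44108109, p(89)=49995925, p(90)=56634173, p(91)=64112359, p(92)=72533807, p(93)=82010177, p(94)=92669720, p(95)=104651419, p(96)=118114304, p(97)=133230930, p(98)=150198136, p(99)=169229875, p(100)=190569292, p(101)=214481126, p(102)=241265379, p(103)=271248950, p(104)=304801365, p(105)=342325709, p(106)=384276336, p(107)=431149389, p(108)=483502844, p(109)=541946240, p(110)=607163746, p(111)=679903203, p(112)=761002156, p(113)=851376628, p(114)=952050665, p(115)=1064144451, p(116)=1188908248, p(117)=1327710076, p(118)=1482074143, p(119)=1653668665, p(120)=1844349560, p(121)=2056148051, p(122)=2291320912, p(123)=2552338241, p(124)=2841940500, p(125)=3163127352, p(126)=3519222692, p(127)=3913864295, p(128)=4351078600, p(129)=4835271870, p(130)=5371315400, p(131)=5964539504, p(132)=6620830889, p(133)=7346629512, p(134)=8149040695, p(135)=9035836076, p(136)=10015581680, p(137)=11097645016, p(138)=12292341831, p(139)=13610949895, p(140)=15065878135, p(141)=16670689208, p(142)=18440293320, p(143)=20390982757, p(144)=22540654445, p(145)=24908858009, p(146)=27517052599, p(147)=30388671978, p(148)=33549419497, p(149)=37027355200, p(150)=40853235313, p(151)=45060624582, p(152)=49686288421, p(153)=54770336324, p(154)=60356673280, p(155)=66493182097, p(156)=73232243759, p(157)=80630964769, p(158)=88751778802, p(159)=97662728555, p(160)=107438159466, p(161)=118159068427, p(162)=129913904637, p(163)=142798995930, p(164)=156919475295, p(165)=172389800255, p(166)=189334822579, p(167)=207890420102, p(168)=228204732751, p(169)=250438925115, p(170)=274768617130, p(171)=301384802048, p(172)=330495499613, p(173)=362326859895.
Final step: p(174) = p(173) + p(172) - p(169) - p(167) + p(162) + p(159) - p(152) - p(148) + p(139) + p(134) - p(123) - p(117) + p(104) + p(97) - p(82) - p(74) + p(57) + p(48) - p(29) - p(19)
= 362326859895 + 330495499613 - 250438925115 - 207890420102 + 129913904637 + 97662728555 - 49686288421 - 33549419497 + 13610949895 + 8149040695 - 2552338241 - 1327710076 + 304801365 + 133230930 - 20506255 - 7089500 + 614154 + 147273 - 4565 - 490
= 397125074750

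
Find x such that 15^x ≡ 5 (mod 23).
13

Baby-step giant-step with step n = ⌈√23⌉ = 5.
Baby steps 15^j mod 23 (j:value) for j=0..4: 0:1, 1:15, 2:18, 3:17, 4:2.
Giant-step multiplier: 15^(-5) ≡ 15^(22-5) = 15^17 ≡ 10 (mod 23).
Giant steps γ_i = 5·10^i mod 23: γ_0=5, γ_1=4, γ_2=17 (in table at j=3).
x = i·n + j = 2·5 + 3 = 13.
Check: 15^13 ≡ 5 (mod 23).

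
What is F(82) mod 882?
127

Matrix identity: Q^n = [[F_(n+1), F_n], [F_n, F_(n-1)]] with Q = [[1,1],[1,0]].
n = 82 = 1010010₂. Square-and-multiply, entries mod 882:
Q^1 = [[1,1],[1,0]]
Q^2 = (Q^1)² = [[2,1],[1,1]]
Q^5 = (Q^2)²·Q = [[8,5],[5,3]]
Q^10 = (Q^5)² = [[89,55],[55,34]]
Q^20 = (Q^10)² = [[362,591],[591,653]]
Q^41 = (Q^20)²·Q = [[622,517],[517,105]]
Q^82 = (Q^41)² = [[611,127],[127,484]]
F_82 mod 882 = Q^82[0][1] = 127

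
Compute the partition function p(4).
5

p(n) counts ways to write n as a sum of positive integers (order ignored).
Examples: 4; 3 + 1; 2 + 2; 2 + 1 + 1; 1 + 1 + 1 + 1
p(4) = 5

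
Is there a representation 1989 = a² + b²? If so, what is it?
15² + 42² (a=15, b=42)

Factorization: 1989 = 3^2 × 13 × 17
By Fermat: n is sum of two squares iff every prime p ≡ 3 (mod 4) appears to even power.
All primes ≡ 3 (mod 4) appear to even power.
Search a = 0, 1, 2, … for 1989 - a² a perfect square: first hit at a = 15: 1989 - 225 = 1764 = 42².
1989 = 15² + 42² = 225 + 1764 ✓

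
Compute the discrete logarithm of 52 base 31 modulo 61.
18

Baby-step giant-step with step n = ⌈√61⌉ = 8.
Baby steps 31^j mod 61 (j:value) for j=0..7: 0:1, 1:31, 2:46, 3:23, 4:42, 5:21, 6:41, 7:51.
Giant-step multiplier: 31^(-8) ≡ 31^(60-8) = 31^52 ≡ 12 (mod 61).
Giant steps γ_i = 52·12^i mod 61: γ_0=52, γ_1=14, γ_2=46 (in table at j=2).
x = i·n + j = 2·8 + 2 = 18.
Check: 31^18 ≡ 52 (mod 61).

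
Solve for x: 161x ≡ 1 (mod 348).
281

gcd(161, 348) = 1, so the inverse exists.
Extended Euclidean algorithm on (348, 161):
348 = 2 × 161 + 26  ⟹  26 = (1)·348 + (-2)·161
161 = 6 × 26 + 5  ⟹  5 = (-6)·348 + (13)·161
26 = 5 × 5 + 1  ⟹  1 = (31)·348 + (-67)·161
So (-67)·161 ≡ 1 (mod 348), i.e. 161^(-1) ≡ -67 ≡ 281 (mod 348).
Check: 161 × 281 = 45241 ≡ 1 (mod 348)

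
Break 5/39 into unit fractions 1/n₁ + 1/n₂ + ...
1/8 + 1/312

Greedy algorithm:
5/39: ceiling(39/5) = 8, use 1/8
1/312: ceiling(312/1) = 312, use 1/312
Result: 5/39 = 1/8 + 1/312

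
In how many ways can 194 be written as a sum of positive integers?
2366022741845

p(n) counts ways to write n as a sum of positive integers (order ignored).
Euler's pentagonal recurrence: p(k) = p(k-1) + p(k-2) - p(k-5) - p(k-7) + p(k-12) + p(k-15) - ... (offsets j(3j∓1)/2, signs ++--, p(0)=1, p(<0)=0).
DP table for k = 0..193: p(0)=1, p(1)=1, p(2)=2, p(3)=3, p(4)=5, p(5)=7, p(6)=11, p(7)=15, p(8)=22, p(9)=30, p(10)=42, p(11)=56, p(12)=77, p(13)=101, p(14)=135, p(15)=176, p(16)=231, p(17)=297, p(18)=385, p(19)=490, p(20)=627, p(21)=792, p(22)=1002, p(23)=1255, p(24)=1575, p(25)=1958, p(26)=2436, p(27)=3010, p(28)=3718, p(29)=4565, p(30)=5604, p(31)=6842, p(32)=8349, p(33)=10143, p(34)=12310, p(35)=14883, p(36)=17977, p(37)=21637, p(38)=26015, p(39)=31185, p(40)=37338, p(41)=44583, p(42)=53174, p(43)=63261, p(44)=75175, p(45)=89134, p(46)=105558, p(47)=124754, p(48)=147273, p(49)=173525, p(50)=204226, p(51)=239943, p(52)=281589, p(53)=329931, p(54)=386155, p(55)=451276, p(56)=526823, p(57)=614154, p(58)=715220, p(59)=831820, p(60)=966467, p(61)=1121505, p(62)=1300156, p(63)=1505499, p(64)=1741630, p(65)=2012558, p(66)=2323520, p(67)=2679689, p(68)=3087735, p(69)=3554345, p(70)=4087968, p(71)=4697205, p(72)=5392783, p(73)=6185689, p(74)=7089500, p(75)=8118264, p(76)=9289091, p(77)=10619863, p(78)=12132164, p(79)=13848650, p(80)=15796476, p(81)=18004327, p(82)=20506255, p(83)=23338469, p(84)=26543660, p(85)=30167357, p(86)=34262962, p(87)=38887673, p(88)=44108109, p(89)=49995925, p(90)=56634173, p(91)=64112359, p(92)=72533807, p(93)=82010177, p(94)=92669720, p(95)=104651419, p(96)=118114304, p(97)=133230930, p(98)=150198136, p(99)=169229875, p(100)=190569292, p(101)=214481126, p(102)=241265379, p(103)=271248950, p(104)=304801365, p(105)=342325709, p(106)=384276336, p(107)=431149389, p(108)=483502844, p(109)=541946240, p(110)=607163746, p(111)=679903203, p(112)=761002156, p(113)=851376628, p(114)=952050665, p(115)=1064144451, p(116)=1188908248, p(117)=1327710076, p(118)=1482074143, p(119)=1653668665, p(120)=1844349560, p(121)=2056148051, p(122)=2291320912, p(123)=2552338241, p(124)=2841940500, p(125)=3163127352, p(126)=3519222692, p(127)=3913864295, p(128)=4351078600, p(129)=4835271870, p(130)=5371315400, p(131)=5964539504, p(132)=6620830889, p(133)=7346629512, p(134)=8149040695, p(135)=9035836076, p(136)=10015581680, p(137)=11097645016, p(138)=12292341831, p(139)=13610949895, p(140)=15065878135, p(141)=16670689208, p(142)=18440293320, p(143)=20390982757, p(144)=22540654445, p(145)=24908858009, p(146)=27517052599, p(147)=30388671978, p(148)=33549419497, p(149)=37027355200, p(150)=40853235313, p(151)=45060624582, p(152)=49686288421, p(153)=54770336324, p(154)=60356673280, p(155)=66493182097, p(156)=73232243759, p(157)=80630964769, p(158)=88751778802, p(159)=97662728555, p(160)=107438159466, p(161)=118159068427, p(162)=129913904637, p(163)=142798995930, p(164)=156919475295, p(165)=172389800255, p(166)=189334822579, p(167)=207890420102, p(168)=228204732751, p(169)=250438925115, p(170)=274768617130, p(171)=301384802048, p(172)=330495499613, p(173)=362326859895, p(174)=397125074750, p(175)=435157697830, p(176)=476715857290, p(177)=522115831195, p(178)=571701605655, p(179)=625846753120, p(180)=684957390936, p(181)=749474411781, p(182)=819876908323, p(183)=896684817527, p(184)=980462880430, p(185)=1071823774337, p(186)=1171432692373, p(187)=1280011042268, p(188)=1398341745571, p(189)=1527273599625, p(190)=1667727404093, p(191)=1820701100652, p(192)=1987276856363, p(193)=2168627105469.
Final step: p(194) = p(193) + p(192) - p(189) - p(187) + p(182) + p(179) - p(172) - p(168) + p(159) + p(154) - p(143) - p(137) + p(124) + p(117) - p(102) - p(94) + p(77) + p(68) - p(49) - p(39) + p(18) + p(7)
= 2168627105469 + 1987276856363 - 1527273599625 - 1280011042268 + 819876908323 + 625846753120 - 330495499613 - 228204732751 + 97662728555 + 60356673280 - 20390982757 - 11097645016 + 2841940500 + 1327710076 - 241265379 - 92669720 + 10619863 + 3087735 - 173525 - 31185 + 385 + 15
= 2366022741845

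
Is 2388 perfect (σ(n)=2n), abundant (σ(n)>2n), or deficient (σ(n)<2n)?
abundant

Proper divisors of 2388: sum = 1 + 2 + 3 + 4 + 6 + 12 + 199 + 398 + 597 + 796 + 1194 = 3212
Since 3212 > 2388, 2388 is abundant.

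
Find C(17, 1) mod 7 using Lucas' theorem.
3

Using Lucas' theorem:
Write n=17 and k=1 in base 7:
n in base 7: [2, 3]
k in base 7: [0, 1]
C(17,1) mod 7 = ∏ C(n_i, k_i) mod 7
Digit binomials (mod 7): C(2,0) = 1; C(3,1) = 3
Product: 1 × 3 = 3 ≡ 3 (mod 7)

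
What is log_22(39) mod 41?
14

Baby-step giant-step with step n = ⌈√41⌉ = 7.
Baby steps 22^j mod 41 (j:value) for j=0..6: 0:1, 1:22, 2:33, 3:29, 4:23, 5:14, 6:21.
Giant-step multiplier: 22^(-7) ≡ 22^(40-7) = 22^33 ≡ 15 (mod 41).
Giant steps γ_i = 39·15^i mod 41: γ_0=39, γ_1=11, γ_2=1 (in table at j=0).
x = i·n + j = 2·7 + 0 = 14.
Check: 22^14 ≡ 39 (mod 41).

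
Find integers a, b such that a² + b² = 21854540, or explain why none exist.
Not possible

Factorization: 21854540 = 2^2 × 5 × 103^3
By Fermat: n is sum of two squares iff every prime p ≡ 3 (mod 4) appears to even power.
Prime(s) ≡ 3 (mod 4) with odd exponent: [(103, 3)]
Therefore 21854540 cannot be expressed as a² + b².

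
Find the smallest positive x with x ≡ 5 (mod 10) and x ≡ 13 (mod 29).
245

Using Chinese Remainder Theorem:
M = 10 × 29 = 290
M1 = 29, M2 = 10
y1 = 29^(-1) mod 10 = 9
y2 = 10^(-1) mod 29 = 3
x = (5×29×9 + 13×10×3) mod 290 = 245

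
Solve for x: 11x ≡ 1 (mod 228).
83

gcd(11, 228) = 1, so the inverse exists.
Extended Euclidean algorithm on (228, 11):
228 = 20 × 11 + 8  ⟹  8 = (1)·228 + (-20)·11
11 = 1 × 8 + 3  ⟹  3 = (-1)·228 + (21)·11
8 = 2 × 3 + 2  ⟹  2 = (3)·228 + (-62)·11
3 = 1 × 2 + 1  ⟹  1 = (-4)·228 + (83)·11
So (83)·11 ≡ 1 (mod 228), i.e. 11^(-1) ≡ 83 (mod 228).
Check: 11 × 83 = 913 ≡ 1 (mod 228)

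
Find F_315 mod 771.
149

Matrix identity: Q^n = [[F_(n+1), F_n], [F_n, F_(n-1)]] with Q = [[1,1],[1,0]].
n = 315 = 100111011₂. Square-and-multiply, entries mod 771:
Q^1 = [[1,1],[1,0]]
Q^2 = (Q^1)² = [[2,1],[1,1]]
Q^4 = (Q^2)² = [[5,3],[3,2]]
Q^9 = (Q^4)²·Q = [[55,34],[34,21]]
Q^19 = (Q^9)²·Q = [[597,326],[326,271]]
Q^39 = (Q^19)²·Q = [[96,85],[85,11]]
Q^78 = (Q^39)² = [[250,614],[614,407]]
Q^157 = (Q^78)²·Q = [[191,26],[26,165]]
Q^315 = (Q^157)²·Q = [[153,149],[149,4]]
F_315 mod 771 = Q^315[0][1] = 149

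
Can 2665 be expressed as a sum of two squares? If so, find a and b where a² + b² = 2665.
8² + 51² (a=8, b=51)

Factorization: 2665 = 5 × 13 × 41
By Fermat: n is sum of two squares iff every prime p ≡ 3 (mod 4) appears to even power.
All primes ≡ 3 (mod 4) appear to even power.
Search a = 0, 1, 2, … for 2665 - a² a perfect square: first hit at a = 8: 2665 - 64 = 2601 = 51².
2665 = 8² + 51² = 64 + 2601 ✓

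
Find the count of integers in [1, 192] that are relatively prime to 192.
64

192 = 2^6 × 3
φ(n) = n × ∏(1 - 1/p) for each prime p dividing n
φ(192) = 192 × (1 - 1/2) × (1 - 1/3) = 64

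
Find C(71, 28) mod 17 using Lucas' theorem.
0

Using Lucas' theorem:
Write n=71 and k=28 in base 17:
n in base 17: [4, 3]
k in base 17: [1, 11]
C(71,28) mod 17 = ∏ C(n_i, k_i) mod 17
Digit binomials (mod 17): C(4,1) = 4; C(3,11) = 0 (k_i > n_i)
Product: 4 × 0 = 0 ≡ 0 (mod 17)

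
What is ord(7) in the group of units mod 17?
16

17 is prime, so ord(7) divides φ(17) = 16.
Divisors of 16: 1, 2, 4, 8, 16.
Repeated squaring: 7^1 ≡ 7, 7^2 ≡ 15, 7^4 ≡ 4, 7^8 ≡ 16, 7^16 ≡ 1 (mod 17).
Test 7^d mod 17 for each divisor d in increasing order:
7^1 ≡ 7
7^2 ≡ 15
7^4 ≡ 4
7^8 ≡ 16
7^16 ≡ 1  ← first divisor giving 1
The order is 16.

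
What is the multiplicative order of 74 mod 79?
78

79 is prime, so ord(74) divides φ(79) = 78.
Divisors of 78: 1, 2, 3, 6, 13, 26, 39, 78.
Repeated squaring: 74^1 ≡ 74, 74^2 ≡ 25, 74^4 ≡ 72, 74^8 ≡ 49, 74^16 ≡ 31, 74^32 ≡ 13, 74^64 ≡ 11 (mod 79).
Test 74^d mod 79 for each divisor d in increasing order:
74^1 ≡ 74
74^2 ≡ 25
74^3 = 74^2·74^1 ≡ 33
74^6 = 74^4·74^2 ≡ 62
74^13 = 74^8·74^4·74^1 ≡ 56
74^26 = 74^16·74^8·74^2 ≡ 55
74^39 = 74^32·74^4·74^2·74^1 ≡ 78
74^78 = 74^64·74^8·74^4·74^2 ≡ 1  ← first divisor giving 1
The order is 78.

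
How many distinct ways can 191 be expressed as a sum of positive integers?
1820701100652

p(n) counts ways to write n as a sum of positive integers (order ignored).
Euler's pentagonal recurrence: p(k) = p(k-1) + p(k-2) - p(k-5) - p(k-7) + p(k-12) + p(k-15) - ... (offsets j(3j∓1)/2, signs ++--, p(0)=1, p(<0)=0).
DP table for k = 0..190: p(0)=1, p(1)=1, p(2)=2, p(3)=3, p(4)=5, p(5)=7, p(6)=11, p(7)=15, p(8)=22, p(9)=30, p(10)=42, p(11)=56, p(12)=77, p(13)=101, p(14)=135, p(15)=176, p(16)=231, p(17)=297, p(18)=385, p(19)=490, p(20)=627, p(21)=792, p(22)=1002, p(23)=1255, p(24)=1575, p(25)=1958, p(26)=2436, p(27)=3010, p(28)=3718, p(29)=4565, p(30)=5604, p(31)=6842, p(32)=8349, p(33)=10143, p(34)=12310, p(35)=14883, p(36)=17977, p(37)=21637, p(38)=26015, p(39)=31185, p(40)=37338, p(41)=44583, p(42)=53174, p(43)=63261, p(44)=75175, p(45)=89134, p(46)=105558, p(47)=124754, p(48)=147273, p(49)=173525, p(50)=204226, p(51)=239943, p(52)=281589, p(53)=329931, p(54)=386155, p(55)=451276, p(56)=526823, p(57)=614154, p(58)=715220, p(59)=831820, p(60)=966467, p(61)=1121505, p(62)=1300156, p(63)=1505499, p(64)=1741630, p(65)=2012558, p(66)=2323520, p(67)=2679689, p(68)=3087735, p(69)=3554345, p(70)=4087968, p(71)=4697205, p(72)=5392783, p(73)=6185689, p(74)=7089500, p(75)=8118264, p(76)=9289091, p(77)=10619863, p(78)=12132164, p(79)=13848650, p(80)=15796476, p(81)=18004327, p(82)=20506255, p(83)=23338469, p(84)=26543660, p(85)=30167357, p(86)=34262962, p(87)=38887673, p(88)=44108109, p(89)=49995925, p(90)=56634173, p(91)=64112359, p(92)=72533807, p(93)=82010177, p(94)=92669720, p(95)=104651419, p(96)=118114304, p(97)=133230930, p(98)=150198136, p(99)=169229875, p(100)=190569292, p(101)=214481126, p(102)=241265379, p(103)=271248950, p(104)=304801365, p(105)=342325709, p(106)=384276336, p(107)=431149389, p(108)=483502844, p(109)=541946240, p(110)=607163746, p(111)=679903203, p(112)=761002156, p(113)=851376628, p(114)=952050665, p(115)=1064144451, p(116)=1188908248, p(117)=1327710076, p(118)=1482074143, p(119)=1653668665, p(120)=1844349560, p(121)=2056148051, p(122)=2291320912, p(123)=2552338241, p(124)=2841940500, p(125)=3163127352, p(126)=3519222692, p(127)=3913864295, p(128)=4351078600, p(129)=4835271870, p(130)=5371315400, p(131)=5964539504, p(132)=6620830889, p(133)=7346629512, p(134)=8149040695, p(135)=9035836076, p(136)=10015581680, p(137)=11097645016, p(138)=12292341831, p(139)=13610949895, p(140)=15065878135, p(141)=16670689208, p(142)=18440293320, p(143)=20390982757, p(144)=22540654445, p(145)=24908858009, p(146)=27517052599, p(147)=30388671978, p(148)=33549419497, p(149)=37027355200, p(150)=40853235313, p(151)=45060624582, p(152)=49686288421, p(153)=54770336324, p(154)=60356673280, p(155)=66493182097, p(156)=73232243759, p(157)=80630964769, p(158)=88751778802, p(159)=97662728555, p(160)=107438159466, p(161)=118159068427, p(162)=129913904637, p(163)=142798995930, p(164)=156919475295, p(165)=172389800255, p(166)=189334822579, p(167)=207890420102, p(168)=228204732751, p(169)=250438925115, p(170)=274768617130, p(171)=301384802048, p(172)=330495499613, p(173)=362326859895, p(174)=397125074750, p(175)=435157697830, p(176)=476715857290, p(177)=522115831195, p(178)=571701605655, p(179)=625846753120, p(180)=684957390936, p(181)=749474411781, p(182)=819876908323, p(183)=896684817527, p(184)=980462880430, p(185)=1071823774337, p(186)=1171432692373, p(187)=1280011042268, p(188)=1398341745571, p(189)=1527273599625, p(190)=1667727404093.
Final step: p(191) = p(190) + p(189) - p(186) - p(184) + p(179) + p(176) - p(169) - p(165) + p(156) + p(151) - p(140) - p(134) + p(121) + p(114) - p(99) - p(91) + p(74) + p(65) - p(46) - p(36) + p(15) + p(4)
= 1667727404093 + 1527273599625 - 1171432692373 - 980462880430 + 625846753120 + 476715857290 - 250438925115 - 172389800255 + 73232243759 + 45060624582 - 15065878135 - 8149040695 + 2056148051 + 952050665 - 169229875 - 64112359 + 7089500 + 2012558 - 105558 - 17977 + 176 + 5
= 1820701100652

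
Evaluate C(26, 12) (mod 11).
8

Using Lucas' theorem:
Write n=26 and k=12 in base 11:
n in base 11: [2, 4]
k in base 11: [1, 1]
C(26,12) mod 11 = ∏ C(n_i, k_i) mod 11
Digit binomials (mod 11): C(2,1) = 2; C(4,1) = 4
Product: 2 × 4 = 8 ≡ 8 (mod 11)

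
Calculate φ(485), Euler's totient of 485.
384

485 = 5 × 97
φ(n) = n × ∏(1 - 1/p) for each prime p dividing n
φ(485) = 485 × (1 - 1/5) × (1 - 1/97) = 384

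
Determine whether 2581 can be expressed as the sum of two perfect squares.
9² + 50² (a=9, b=50)

Factorization: 2581 = 29 × 89
By Fermat: n is sum of two squares iff every prime p ≡ 3 (mod 4) appears to even power.
All primes ≡ 3 (mod 4) appear to even power.
Search a = 0, 1, 2, … for 2581 - a² a perfect square: first hit at a = 9: 2581 - 81 = 2500 = 50².
2581 = 9² + 50² = 81 + 2500 ✓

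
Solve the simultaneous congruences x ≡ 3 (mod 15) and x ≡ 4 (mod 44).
48

Using Chinese Remainder Theorem:
M = 15 × 44 = 660
M1 = 44, M2 = 15
y1 = 44^(-1) mod 15 = 14
y2 = 15^(-1) mod 44 = 3
x = (3×44×14 + 4×15×3) mod 660 = 48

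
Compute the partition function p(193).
2168627105469

p(n) counts ways to write n as a sum of positive integers (order ignored).
Euler's pentagonal recurrence: p(k) = p(k-1) + p(k-2) - p(k-5) - p(k-7) + p(k-12) + p(k-15) - ... (offsets j(3j∓1)/2, signs ++--, p(0)=1, p(<0)=0).
DP table for k = 0..192: p(0)=1, p(1)=1, p(2)=2, p(3)=3, p(4)=5, p(5)=7, p(6)=11, p(7)=15, p(8)=22, p(9)=30, p(10)=42, p(11)=56, p(12)=77, p(13)=101, p(14)=135, p(15)=176, p(16)=231, p(17)=297, p(18)=385, p(19)=490, p(20)=627, p(21)=792, p(22)=1002, p(23)=1255, p(24)=1575, p(25)=1958, p(26)=2436, p(27)=3010, p(28)=3718, p(29)=4565, p(30)=5604, p(31)=6842, p(32)=8349, p(33)=10143, p(34)=12310, p(35)=14883, p(36)=17977, p(37)=21637, p(38)=26015, p(39)=31185, p(40)=37338, p(41)=44583, p(42)=53174, p(43)=63261, p(44)=75175, p(45)=89134, p(46)=105558, p(47)=124754, p(48)=147273, p(49)=173525, p(50)=204226, p(51)=239943, p(52)=281589, p(53)=329931, p(54)=386155, p(55)=451276, p(56)=526823, p(57)=614154, p(58)=715220, p(59)=831820, p(60)=966467, p(61)=1121505, p(62)=1300156, p(63)=1505499, p(64)=1741630, p(65)=2012558, p(66)=2323520, p(67)=2679689, p(68)=3087735, p(69)=3554345, p(70)=4087968, p(71)=4697205, p(72)=5392783, p(73)=6185689, p(74)=7089500, p(75)=8118264, p(76)=9289091, p(77)=10619863, p(78)=12132164, p(79)=13848650, p(80)=15796476, p(81)=18004327, p(82)=20506255, p(83)=23338469, p(84)=26543660, p(85)=30167357, p(86)=34262962, p(87)=38887673, p(88)=44108109, p(89)=49995925, p(90)=56634173, p(91)=64112359, p(92)=72533807, p(93)=82010177, p(94)=92669720, p(95)=104651419, p(96)=118114304, p(97)=133230930, p(98)=150198136, p(99)=169229875, p(100)=190569292, p(101)=214481126, p(102)=241265379, p(103)=271248950, p(104)=304801365, p(105)=342325709, p(106)=384276336, p(107)=431149389, p(108)=483502844, p(109)=541946240, p(110)=607163746, p(111)=679903203, p(112)=761002156, p(113)=851376628, p(114)=952050665, p(115)=1064144451, p(116)=1188908248, p(117)=1327710076, p(118)=1482074143, p(119)=1653668665, p(120)=1844349560, p(121)=2056148051, p(122)=2291320912, p(123)=2552338241, p(124)=2841940500, p(125)=3163127352, p(126)=3519222692, p(127)=3913864295, p(128)=4351078600, p(129)=4835271870, p(130)=5371315400, p(131)=5964539504, p(132)=6620830889, p(133)=7346629512, p(134)=8149040695, p(135)=9035836076, p(136)=10015581680, p(137)=11097645016, p(138)=12292341831, p(139)=13610949895, p(140)=15065878135, p(141)=16670689208, p(142)=18440293320, p(143)=20390982757, p(144)=22540654445, p(145)=24908858009, p(146)=27517052599, p(147)=30388671978, p(148)=33549419497, p(149)=37027355200, p(150)=40853235313, p(151)=45060624582, p(152)=49686288421, p(153)=54770336324, p(154)=60356673280, p(155)=66493182097, p(156)=73232243759, p(157)=80630964769, p(158)=88751778802, p(159)=97662728555, p(160)=107438159466, p(161)=118159068427, p(162)=129913904637, p(163)=142798995930, p(164)=156919475295, p(165)=172389800255, p(166)=189334822579, p(167)=207890420102, p(168)=228204732751, p(169)=250438925115, p(170)=274768617130, p(171)=301384802048, p(172)=330495499613, p(173)=362326859895, p(174)=397125074750, p(175)=435157697830, p(176)=476715857290, p(177)=522115831195, p(178)=571701605655, p(179)=625846753120, p(180)=684957390936, p(181)=749474411781, p(182)=819876908323, p(183)=896684817527, p(184)=980462880430, p(185)=1071823774337, p(186)=1171432692373, p(187)=1280011042268, p(188)=1398341745571, p(189)=1527273599625, p(190)=1667727404093, p(191)=1820701100652, p(192)=1987276856363.
Final step: p(193) = p(192) + p(191) - p(188) - p(186) + p(181) + p(178) - p(171) - p(167) + p(158) + p(153) - p(142) - p(136) + p(123) + p(116) - p(101) - p(93) + p(76) + p(67) - p(48) - p(38) + p(17) + p(6)
= 1987276856363 + 1820701100652 - 1398341745571 - 1171432692373 + 749474411781 + 571701605655 - 301384802048 - 207890420102 + 88751778802 + 54770336324 - 18440293320 - 10015581680 + 2552338241 + 1188908248 - 214481126 - 82010177 + 9289091 + 2679689 - 147273 - 26015 + 297 + 11
= 2168627105469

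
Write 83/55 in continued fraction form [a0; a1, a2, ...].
[1; 1, 1, 27]

Euclidean algorithm steps:
83 = 1 × 55 + 28
55 = 1 × 28 + 27
28 = 1 × 27 + 1
27 = 27 × 1 + 0
Continued fraction: [1; 1, 1, 27]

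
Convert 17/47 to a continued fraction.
[0; 2, 1, 3, 4]

Euclidean algorithm steps:
17 = 0 × 47 + 17
47 = 2 × 17 + 13
17 = 1 × 13 + 4
13 = 3 × 4 + 1
4 = 4 × 1 + 0
Continued fraction: [0; 2, 1, 3, 4]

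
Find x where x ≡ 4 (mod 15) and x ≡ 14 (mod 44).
454

Using Chinese Remainder Theorem:
M = 15 × 44 = 660
M1 = 44, M2 = 15
y1 = 44^(-1) mod 15 = 14
y2 = 15^(-1) mod 44 = 3
x = (4×44×14 + 14×15×3) mod 660 = 454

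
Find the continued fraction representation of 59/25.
[2; 2, 1, 3, 2]

Euclidean algorithm steps:
59 = 2 × 25 + 9
25 = 2 × 9 + 7
9 = 1 × 7 + 2
7 = 3 × 2 + 1
2 = 2 × 1 + 0
Continued fraction: [2; 2, 1, 3, 2]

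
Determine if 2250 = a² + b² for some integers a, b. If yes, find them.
15² + 45² (a=15, b=45)

Factorization: 2250 = 2 × 3^2 × 5^3
By Fermat: n is sum of two squares iff every prime p ≡ 3 (mod 4) appears to even power.
All primes ≡ 3 (mod 4) appear to even power.
Search a = 0, 1, 2, … for 2250 - a² a perfect square: first hit at a = 15: 2250 - 225 = 2025 = 45².
2250 = 15² + 45² = 225 + 2025 ✓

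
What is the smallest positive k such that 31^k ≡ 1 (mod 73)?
72

73 is prime, so ord(31) divides φ(73) = 72.
Divisors of 72: 1, 2, 3, 4, 6, 8, 9, 12, 18, 24, 36, 72.
Repeated squaring: 31^1 ≡ 31, 31^2 ≡ 12, 31^4 ≡ 71, 31^8 ≡ 4, 31^16 ≡ 16, 31^32 ≡ 37, 31^64 ≡ 55 (mod 73).
Test 31^d mod 73 for each divisor d in increasing order:
31^1 ≡ 31
31^2 ≡ 12
31^3 = 31^2·31^1 ≡ 7
31^4 ≡ 71
31^6 = 31^4·31^2 ≡ 49
31^8 ≡ 4
31^9 = 31^8·31^1 ≡ 51
31^12 = 31^8·31^4 ≡ 65
31^18 = 31^16·31^2 ≡ 46
31^24 = 31^16·31^8 ≡ 64
31^36 = 31^32·31^4 ≡ 72
31^72 = 31^64·31^8 ≡ 1  ← first divisor giving 1
The order is 72.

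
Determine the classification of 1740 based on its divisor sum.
abundant

Proper divisors of 1740: sum = 1 + 2 + 3 + 4 + 5 + 6 + 10 + 12 + ... + 348 + 435 + 580 + 870 (23 divisors) = 3300
Since 3300 > 1740, 1740 is abundant.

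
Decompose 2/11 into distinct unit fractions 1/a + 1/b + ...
1/6 + 1/66

Greedy algorithm:
2/11: ceiling(11/2) = 6, use 1/6
1/66: ceiling(66/1) = 66, use 1/66
Result: 2/11 = 1/6 + 1/66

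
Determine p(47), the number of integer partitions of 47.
124754

p(n) counts ways to write n as a sum of positive integers (order ignored).
Euler's pentagonal recurrence: p(k) = p(k-1) + p(k-2) - p(k-5) - p(k-7) + p(k-12) + p(k-15) - ... (offsets j(3j∓1)/2, signs ++--, p(0)=1, p(<0)=0).
DP table for k = 0..46: p(0)=1, p(1)=1, p(2)=2, p(3)=3, p(4)=5, p(5)=7, p(6)=11, p(7)=15, p(8)=22, p(9)=30, p(10)=42, p(11)=56, p(12)=77, p(13)=101, p(14)=135, p(15)=176, p(16)=231, p(17)=297, p(18)=385, p(19)=490, p(20)=627, p(21)=792, p(22)=1002, p(23)=1255, p(24)=1575, p(25)=1958, p(26)=2436, p(27)=3010, p(28)=3718, p(29)=4565, p(30)=5604, p(31)=6842, p(32)=8349, p(33)=10143, p(34)=12310, p(35)=14883, p(36)=17977, p(37)=21637, p(38)=26015, p(39)=31185, p(40)=37338, p(41)=44583, p(42)=53174, p(43)=63261, p(44)=75175, p(45)=89134, p(46)=105558.
Final step: p(47) = p(46) + p(45) - p(42) - p(40) + p(35) + p(32) - p(25) - p(21) + p(12) + p(7)
= 105558 + 89134 - 53174 - 37338 + 14883 + 8349 - 1958 - 792 + 77 + 15
= 124754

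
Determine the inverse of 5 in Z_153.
92

gcd(5, 153) = 1, so the inverse exists.
Extended Euclidean algorithm on (153, 5):
153 = 30 × 5 + 3  ⟹  3 = (1)·153 + (-30)·5
5 = 1 × 3 + 2  ⟹  2 = (-1)·153 + (31)·5
3 = 1 × 2 + 1  ⟹  1 = (2)·153 + (-61)·5
So (-61)·5 ≡ 1 (mod 153), i.e. 5^(-1) ≡ -61 ≡ 92 (mod 153).
Check: 5 × 92 = 460 ≡ 1 (mod 153)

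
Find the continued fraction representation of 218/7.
[31; 7]

Euclidean algorithm steps:
218 = 31 × 7 + 1
7 = 7 × 1 + 0
Continued fraction: [31; 7]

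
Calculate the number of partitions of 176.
476715857290

p(n) counts ways to write n as a sum of positive integers (order ignored).
Euler's pentagonal recurrence: p(k) = p(k-1) + p(k-2) - p(k-5) - p(k-7) + p(k-12) + p(k-15) - ... (offsets j(3j∓1)/2, signs ++--, p(0)=1, p(<0)=0).
DP table for k = 0..175: p(0)=1, p(1)=1, p(2)=2, p(3)=3, p(4)=5, p(5)=7, p(6)=11, p(7)=15, p(8)=22, p(9)=30, p(10)=42, p(11)=56, p(12)=77, p(13)=101, p(14)=135, p(15)=176, p(16)=231, p(17)=297, p(18)=385, p(19)=490, p(20)=627, p(21)=792, p(22)=1002, p(23)=1255, p(24)=1575, p(25)=1958, p(26)=2436, p(27)=3010, p(28)=3718, p(29)=4565, p(30)=5604, p(31)=6842, p(32)=8349, p(33)=10143, p(34)=12310, p(35)=14883, p(36)=17977, p(37)=21637, p(38)=26015, p(39)=31185, p(40)=37338, p(41)=44583, p(42)=53174, p(43)=63261, p(44)=75175, p(45)=89134, p(46)=105558, p(47)=124754, p(48)=147273, p(49)=173525, p(50)=204226, p(51)=239943, p(52)=281589, p(53)=329931, p(54)=386155, p(55)=451276, p(56)=526823, p(57)=614154, p(58)=715220, p(59)=831820, p(60)=966467, p(61)=1121505, p(62)=1300156, p(63)=1505499, p(64)=1741630, p(65)=2012558, p(66)=2323520, p(67)=2679689, p(68)=3087735, p(69)=3554345, p(70)=4087968, p(71)=4697205, p(72)=5392783, p(73)=6185689, p(74)=7089500, p(75)=8118264, p(76)=9289091, p(77)=10619863, p(78)=12132164, p(79)=13848650, p(80)=15796476, p(81)=18004327, p(82)=20506255, p(83)=23338469, p(84)=26543660, p(85)=30167357, p(86)=34262962, p(87)=38887673, p(88)=44108109, p(89)=49995925, p(90)=56634173, p(91)=64112359, p(92)=72533807, p(93)=82010177, p(94)=92669720, p(95)=104651419, p(96)=118114304, p(97)=133230930, p(98)=150198136, p(99)=169229875, p(100)=190569292, p(101)=214481126, p(102)=241265379, p(103)=271248950, p(104)=304801365, p(105)=342325709, p(106)=384276336, p(107)=431149389, p(108)=483502844, p(109)=541946240, p(110)=607163746, p(111)=679903203, p(112)=761002156, p(113)=851376628, p(114)=952050665, p(115)=1064144451, p(116)=1188908248, p(117)=1327710076, p(118)=1482074143, p(119)=1653668665, p(120)=1844349560, p(121)=2056148051, p(122)=2291320912, p(123)=2552338241, p(124)=2841940500, p(125)=3163127352, p(126)=3519222692, p(127)=3913864295, p(128)=4351078600, p(129)=4835271870, p(130)=5371315400, p(131)=5964539504, p(132)=6620830889, p(133)=7346629512, p(134)=8149040695, p(135)=9035836076, p(136)=10015581680, p(137)=11097645016, p(138)=12292341831, p(139)=13610949895, p(140)=15065878135, p(141)=16670689208, p(142)=18440293320, p(143)=20390982757, p(144)=22540654445, p(145)=24908858009, p(146)=27517052599, p(147)=30388671978, p(148)=33549419497, p(149)=37027355200, p(150)=40853235313, p(151)=45060624582, p(152)=49686288421, p(153)=54770336324, p(154)=60356673280, p(155)=66493182097, p(156)=73232243759, p(157)=80630964769, p(158)=88751778802, p(159)=97662728555, p(160)=107438159466, p(161)=118159068427, p(162)=129913904637, p(163)=142798995930, p(164)=156919475295, p(165)=172389800255, p(166)=189334822579, p(167)=207890420102, p(168)=228204732751, p(169)=250438925115, p(170)=274768617130, p(171)=301384802048, p(172)=330495499613, p(173)=362326859895, p(174)=397125074750, p(175)=435157697830.
Final step: p(176) = p(175) + p(174) - p(171) - p(169) + p(164) + p(161) - p(154) - p(150) + p(141) + p(136) - p(125) - p(119) + p(106) + p(99) - p(84) - p(76) + p(59) + p(50) - p(31) - p(21) + p(0)
= 435157697830 + 397125074750 - 301384802048 - 250438925115 + 156919475295 + 118159068427 - 60356673280 - 40853235313 + 16670689208 + 10015581680 - 3163127352 - 1653668665 + 384276336 + 169229875 - 26543660 - 9289091 + 831820 + 204226 - 6842 - 792 + 1
= 476715857290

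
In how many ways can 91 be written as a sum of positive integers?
64112359

p(n) counts ways to write n as a sum of positive integers (order ignored).
Euler's pentagonal recurrence: p(k) = p(k-1) + p(k-2) - p(k-5) - p(k-7) + p(k-12) + p(k-15) - ... (offsets j(3j∓1)/2, signs ++--, p(0)=1, p(<0)=0).
DP table for k = 0..90: p(0)=1, p(1)=1, p(2)=2, p(3)=3, p(4)=5, p(5)=7, p(6)=11, p(7)=15, p(8)=22, p(9)=30, p(10)=42, p(11)=56, p(12)=77, p(13)=101, p(14)=135, p(15)=176, p(16)=231, p(17)=297, p(18)=385, p(19)=490, p(20)=627, p(21)=792, p(22)=1002, p(23)=1255, p(24)=1575, p(25)=1958, p(26)=2436, p(27)=3010, p(28)=3718, p(29)=4565, p(30)=5604, p(31)=6842, p(32)=8349, p(33)=10143, p(34)=12310, p(35)=14883, p(36)=17977, p(37)=21637, p(38)=26015, p(39)=31185, p(40)=37338, p(41)=44583, p(42)=53174, p(43)=63261, p(44)=75175, p(45)=89134, p(46)=105558, p(47)=124754, p(48)=147273, p(49)=173525, p(50)=204226, p(51)=239943, p(52)=281589, p(53)=329931, p(54)=386155, p(55)=451276, p(56)=526823, p(57)=614154, p(58)=715220, p(59)=831820, p(60)=966467, p(61)=1121505, p(62)=1300156, p(63)=1505499, p(64)=1741630, p(65)=2012558, p(66)=2323520, p(67)=2679689, p(68)=3087735, p(69)=3554345, p(70)=4087968, p(71)=4697205, p(72)=5392783, p(73)=6185689, p(74)=7089500, p(75)=8118264, p(76)=9289091, p(77)=10619863, p(78)=12132164, p(79)=13848650, p(80)=15796476, p(81)=18004327, p(82)=20506255, p(83)=23338469, p(84)=26543660, p(85)=30167357, p(86)=34262962, p(87)=38887673, p(88)=44108109, p(89)=49995925, p(90)=56634173.
Final step: p(91) = p(90) + p(89) - p(86) - p(84) + p(79) + p(76) - p(69) - p(65) + p(56) + p(51) - p(40) - p(34) + p(21) + p(14)
= 56634173 + 49995925 - 34262962 - 26543660 + 13848650 + 9289091 - 3554345 - 2012558 + 526823 + 239943 - 37338 - 12310 + 792 + 135
= 64112359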